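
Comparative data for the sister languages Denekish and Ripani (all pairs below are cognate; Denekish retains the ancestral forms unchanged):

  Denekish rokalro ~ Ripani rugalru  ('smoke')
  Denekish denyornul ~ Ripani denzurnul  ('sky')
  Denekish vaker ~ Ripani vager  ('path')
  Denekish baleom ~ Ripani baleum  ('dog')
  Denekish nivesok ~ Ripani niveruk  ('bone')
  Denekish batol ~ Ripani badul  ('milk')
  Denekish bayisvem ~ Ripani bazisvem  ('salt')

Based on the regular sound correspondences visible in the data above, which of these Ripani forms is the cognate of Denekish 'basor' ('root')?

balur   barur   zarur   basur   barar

barur

nivesok ~ niveruk — Denekish s corresponds to Ripani r between vowels (before a back vowel).
denyornul ~ denzurnul — Denekish o corresponds to Ripani u after a consonant, before r.
Applying these to Denekish 'basor':
  basor → baror   (s→r between vowels (before a back vowel))
  baror → barur   (o→u after a consonant, before r)
So the Ripani cognate is 'barur'.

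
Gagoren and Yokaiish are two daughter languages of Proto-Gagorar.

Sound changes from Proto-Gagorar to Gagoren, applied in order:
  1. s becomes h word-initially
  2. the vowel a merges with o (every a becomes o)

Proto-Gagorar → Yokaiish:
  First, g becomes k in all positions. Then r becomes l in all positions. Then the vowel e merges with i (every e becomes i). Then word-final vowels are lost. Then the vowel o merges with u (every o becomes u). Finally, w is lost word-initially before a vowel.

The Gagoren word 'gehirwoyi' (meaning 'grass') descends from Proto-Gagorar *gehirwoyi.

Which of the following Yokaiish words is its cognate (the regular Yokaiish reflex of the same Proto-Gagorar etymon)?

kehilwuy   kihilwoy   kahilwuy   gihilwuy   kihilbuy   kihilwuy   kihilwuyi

kihilwuy

Yokaiish: start from *gehirwoyi.
  rule 1 (unconditioned shift): gehirwoyi → kehirwoyi
  rule 2 (unconditioned shift): kehirwoyi → kehilwoyi
  rule 3 (vowel merger): kehilwoyi → kihilwoyi
  rule 4 (apocope): kihilwoyi → kihilwoy
  rule 5 (vowel merger): kihilwoy → kihilwuy
  rule 6: no change — kihilwuy
  ⇒ Yokaiish kihilwuy
Only 'kihilwuy' matches the regular Yokaiish development of *gehirwoyi.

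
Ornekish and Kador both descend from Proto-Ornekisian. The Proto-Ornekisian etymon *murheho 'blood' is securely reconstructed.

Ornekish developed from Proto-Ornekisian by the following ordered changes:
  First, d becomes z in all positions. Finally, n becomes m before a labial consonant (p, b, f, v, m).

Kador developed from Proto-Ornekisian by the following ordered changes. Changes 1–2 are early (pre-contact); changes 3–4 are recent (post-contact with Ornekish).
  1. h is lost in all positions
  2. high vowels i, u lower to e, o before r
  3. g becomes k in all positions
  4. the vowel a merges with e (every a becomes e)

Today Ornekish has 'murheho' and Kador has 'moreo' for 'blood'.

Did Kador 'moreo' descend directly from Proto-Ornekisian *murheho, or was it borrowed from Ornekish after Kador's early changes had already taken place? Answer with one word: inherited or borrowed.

If inherited, *murheho would pass through all of Kador's changes:
Kador: *murheho > mureo > moreo  (by h-loss, pre-rhotic lowering)
If borrowed from Ornekish 'murheho' after the early changes, it would undergo only the recent ones:
  rule 3 (unconditioned shift): no change (murheho)
  rule 4 (vowel merger): no change (murheho)
  ⇒ as a loan: murheho
Kador 'moreo' matches the inherited outcome exactly, so it is an inherited cognate, not a loan.

inherited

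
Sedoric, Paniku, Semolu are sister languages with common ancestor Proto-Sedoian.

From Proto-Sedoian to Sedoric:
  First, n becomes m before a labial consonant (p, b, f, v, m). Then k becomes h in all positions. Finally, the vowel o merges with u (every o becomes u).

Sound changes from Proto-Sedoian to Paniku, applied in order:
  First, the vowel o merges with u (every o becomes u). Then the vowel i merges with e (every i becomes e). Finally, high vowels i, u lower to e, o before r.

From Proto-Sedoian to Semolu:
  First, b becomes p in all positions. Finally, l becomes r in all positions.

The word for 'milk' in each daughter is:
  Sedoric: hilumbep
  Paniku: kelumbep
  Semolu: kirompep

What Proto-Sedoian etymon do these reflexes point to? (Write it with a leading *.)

*kilombep

Position 4: Sedoric has u, Paniku has u, Semolu has o. Semolu preserves o here (none of its changes turn any other segment into o), so the proto-segment is *o.
Position 1: Sedoric has h, Paniku has k, Semolu has k. Paniku preserves k here (none of its changes turn any other segment into k), so the proto-segment is *k.
Verify the candidate proto-form against each daughter:
Sedoric: *kilombep
  kilombep (rule 1 does not apply)
  kilombep → hilombep   [unconditioned shift]
  hilombep → hilumbep   [vowel merger]
  giving Sedoric hilumbep.
Paniku: start from *kilombep.
  rule 1 (vowel merger): kilombep → kilumbep
  rule 2 (vowel merger): kilumbep → kelumbep
  rule 3: no change — kelumbep
  ⇒ Paniku kelumbep
Semolu: *kilombep
  kilombep → kilompep   [unconditioned shift]
  kilompep → kirompep   [unconditioned shift]
  giving Semolu kirompep.
Only *kilombep yields all of Sedoric hilumbep, Paniku kelumbep, Semolu kirompep.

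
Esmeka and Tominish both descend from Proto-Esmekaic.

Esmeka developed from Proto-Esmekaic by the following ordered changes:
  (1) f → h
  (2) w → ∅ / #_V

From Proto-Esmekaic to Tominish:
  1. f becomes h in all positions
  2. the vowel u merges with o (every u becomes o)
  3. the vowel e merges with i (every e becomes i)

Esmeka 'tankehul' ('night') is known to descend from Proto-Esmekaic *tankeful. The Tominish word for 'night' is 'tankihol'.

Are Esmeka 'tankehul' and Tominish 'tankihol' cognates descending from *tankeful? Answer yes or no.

yes

Derive the expected Tominish reflex of *tankeful:
Tominish: start from *tankeful.
  rule 1 (unconditioned shift): tankeful → tankehul
  rule 2 (vowel merger): tankehul → tankehol
  rule 3 (vowel merger): tankehol → tankihol
  ⇒ Tominish tankihol
Tominish 'tankihol' matches the regular reflex exactly, so the pair is cognate.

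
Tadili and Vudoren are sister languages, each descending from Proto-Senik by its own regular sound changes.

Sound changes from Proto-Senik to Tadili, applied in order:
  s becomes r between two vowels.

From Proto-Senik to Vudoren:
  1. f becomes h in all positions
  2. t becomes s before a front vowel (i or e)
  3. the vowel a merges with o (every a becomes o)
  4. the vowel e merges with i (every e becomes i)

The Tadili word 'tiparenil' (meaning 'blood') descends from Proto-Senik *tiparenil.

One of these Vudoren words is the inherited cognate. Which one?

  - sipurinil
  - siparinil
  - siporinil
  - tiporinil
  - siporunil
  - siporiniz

Vudoren: start from *tiparenil.
  rule 1: no change — tiparenil
  rule 2 (palatalisation): tiparenil → siparenil
  rule 3 (vowel merger): siparenil → siporenil
  rule 4 (vowel merger): siporenil → siporinil
  ⇒ Vudoren siporinil
Among the options, 'siporinil' alone shows every Vudoren change applied in order.

siporinil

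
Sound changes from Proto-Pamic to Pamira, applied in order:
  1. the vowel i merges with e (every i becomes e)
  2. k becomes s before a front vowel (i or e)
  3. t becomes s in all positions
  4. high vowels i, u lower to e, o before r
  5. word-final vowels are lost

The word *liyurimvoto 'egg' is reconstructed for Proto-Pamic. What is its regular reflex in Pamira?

leyoremvos

Pamira: *liyurimvoto > leyuremvoto > leyuremvoso > leyoremvoso > leyoremvos  (by vowel merger, unconditioned shift, pre-rhotic lowering, apocope)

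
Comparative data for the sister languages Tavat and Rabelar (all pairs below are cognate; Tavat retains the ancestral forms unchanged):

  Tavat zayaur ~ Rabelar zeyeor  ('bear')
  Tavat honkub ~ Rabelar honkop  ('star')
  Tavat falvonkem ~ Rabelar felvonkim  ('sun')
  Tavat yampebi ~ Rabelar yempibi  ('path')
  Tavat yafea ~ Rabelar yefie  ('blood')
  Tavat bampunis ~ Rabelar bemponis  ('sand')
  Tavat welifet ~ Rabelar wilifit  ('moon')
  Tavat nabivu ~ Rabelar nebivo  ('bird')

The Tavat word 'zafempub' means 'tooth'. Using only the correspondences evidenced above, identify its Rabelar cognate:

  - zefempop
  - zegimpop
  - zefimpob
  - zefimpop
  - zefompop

yafea ~ yefie — Tavat a corresponds to Rabelar e after a consonant, before a labial obstruent.
falvonkem ~ felvonkim — Tavat e corresponds to Rabelar i after a consonant, before a nasal.
honkub ~ honkop — Tavat u corresponds to Rabelar o after a consonant, before a labial obstruent.
honkub ~ honkop — Tavat b corresponds to Rabelar p word-finally.
Applying these to Tavat 'zafempub':
  zafempub → zefempub   (a→e after a consonant, before a labial obstruent)
  zefempub → zefimpub   (e→i after a consonant, before a nasal)
  zefimpub → zefimpob   (u→o after a consonant, before a labial obstruent)
  zefimpob → zefimpop   (b→p word-finally)
So the Rabelar cognate is 'zefimpop'.

zefimpop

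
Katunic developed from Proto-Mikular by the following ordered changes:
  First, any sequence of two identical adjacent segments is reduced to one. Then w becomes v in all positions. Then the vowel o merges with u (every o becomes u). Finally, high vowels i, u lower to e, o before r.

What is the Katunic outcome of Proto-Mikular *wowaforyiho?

vuvaforyihu

Katunic: *wowaforyiho > vovaforyiho > vuvafuryihu > vuvaforyihu  (by unconditioned shift, vowel merger, pre-rhotic lowering)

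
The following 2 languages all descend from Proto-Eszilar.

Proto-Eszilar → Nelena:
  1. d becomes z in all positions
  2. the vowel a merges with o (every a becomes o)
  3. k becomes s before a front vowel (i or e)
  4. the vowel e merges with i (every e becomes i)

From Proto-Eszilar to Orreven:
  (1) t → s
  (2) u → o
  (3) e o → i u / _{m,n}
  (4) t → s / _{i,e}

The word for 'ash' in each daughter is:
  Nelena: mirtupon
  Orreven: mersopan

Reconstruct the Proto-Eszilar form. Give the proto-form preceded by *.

*mertupan

Position 5: Nelena has u, Orreven has o. Nelena preserves u here (none of its changes turn any other segment into u), so the proto-segment is *u.
Position 4: Nelena has t, Orreven has s. Nelena preserves t here (none of its changes turn any other segment into t), so the proto-segment is *t.
Verify the candidate proto-form against each daughter:
Nelena: *mertupan
  mertupan (rule 1 does not apply)
  mertupan → mertupon   [vowel merger]
  mertupon (rule 3 does not apply)
  mertupon → mirtupon   [vowel merger]
  giving Nelena mirtupon.
Orreven: *mertupan
  mertupan → mersupan   [unconditioned shift]
  mersupan → mersopan   [vowel merger]
  mersopan (rule 3 does not apply)
  mersopan (rule 4 does not apply)
  giving Orreven mersopan.
No other proto-form is consistent with every reflex, so the reconstruction is *mertupan.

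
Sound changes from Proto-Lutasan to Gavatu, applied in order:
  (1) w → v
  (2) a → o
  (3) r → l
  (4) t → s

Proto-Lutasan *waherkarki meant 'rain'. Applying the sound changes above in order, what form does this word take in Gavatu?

Gavatu: start from *waherkarki.
  rule 1 (unconditioned shift): waherkarki → vaherkarki
  rule 2 (vowel merger): vaherkarki → voherkorki
  rule 3 (unconditioned shift): voherkorki → vohelkolki
  rule 4: no change — vohelkolki
  ⇒ Gavatu vohelkolki

vohelkolki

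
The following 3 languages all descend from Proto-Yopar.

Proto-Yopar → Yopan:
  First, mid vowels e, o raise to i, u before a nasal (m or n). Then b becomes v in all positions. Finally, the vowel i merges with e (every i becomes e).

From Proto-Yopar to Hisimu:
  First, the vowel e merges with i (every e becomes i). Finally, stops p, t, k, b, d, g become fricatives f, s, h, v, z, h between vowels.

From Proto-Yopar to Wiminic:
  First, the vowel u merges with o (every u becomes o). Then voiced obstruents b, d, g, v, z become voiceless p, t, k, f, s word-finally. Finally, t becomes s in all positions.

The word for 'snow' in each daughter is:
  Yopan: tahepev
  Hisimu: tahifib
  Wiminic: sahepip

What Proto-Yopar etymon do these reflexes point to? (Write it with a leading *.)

Position 4: Yopan has e, Hisimu has i, Wiminic has e. Wiminic preserves e here (none of its changes turn any other segment into e), so the proto-segment is *e.
Position 1: Yopan has t, Hisimu has t, Wiminic has s. Yopan preserves t here (none of its changes turn any other segment into t), so the proto-segment is *t.
Continuing position by position gives *tahepib; check it forward:
Yopan: start from *tahepib.
  rule 1: no change — tahepib
  rule 2 (unconditioned shift): tahepib → tahepiv
  rule 3 (vowel merger): tahepiv → tahepev
  ⇒ Yopan tahepev
Hisimu: start from *tahepib.
  rule 1 (vowel merger): tahepib → tahipib
  rule 2 (intervocalic lenition): tahipib → tahifib
  ⇒ Hisimu tahifib
Wiminic: *tahepib > tahepip > sahepip  (by final devoicing, unconditioned shift)
*tahepib is the unique common source.

*tahepib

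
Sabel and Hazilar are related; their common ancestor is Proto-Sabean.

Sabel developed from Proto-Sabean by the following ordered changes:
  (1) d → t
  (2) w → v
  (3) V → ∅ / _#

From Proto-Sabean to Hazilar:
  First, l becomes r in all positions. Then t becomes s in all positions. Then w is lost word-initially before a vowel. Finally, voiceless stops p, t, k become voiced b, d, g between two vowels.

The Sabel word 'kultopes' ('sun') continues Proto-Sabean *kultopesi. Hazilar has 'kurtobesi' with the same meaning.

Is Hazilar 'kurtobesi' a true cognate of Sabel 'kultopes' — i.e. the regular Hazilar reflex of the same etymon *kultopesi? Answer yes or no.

no

Derive the expected Hazilar reflex of *kultopesi:
Hazilar: *kultopesi > kurtopesi > kursopesi > kursobesi  (by unconditioned shift, unconditioned shift, intervocalic voicing)
The regular Hazilar reflex would be 'kursobesi', but the attested form is 'kurtobesi'. The correspondence is irregular, so they are not cognates (the Hazilar form has a different source).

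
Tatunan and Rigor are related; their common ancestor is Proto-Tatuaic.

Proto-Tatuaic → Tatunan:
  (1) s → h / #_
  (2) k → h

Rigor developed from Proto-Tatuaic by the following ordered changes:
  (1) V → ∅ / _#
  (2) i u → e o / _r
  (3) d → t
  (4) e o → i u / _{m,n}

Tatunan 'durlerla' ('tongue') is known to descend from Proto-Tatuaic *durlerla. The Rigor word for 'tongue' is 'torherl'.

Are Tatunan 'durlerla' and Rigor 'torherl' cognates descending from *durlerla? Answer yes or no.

no

Derive the expected Rigor reflex of *durlerla:
Rigor: start from *durlerla.
  rule 1 (apocope): durlerla → durlerl
  rule 2 (pre-rhotic lowering): durlerl → dorlerl
  rule 3 (unconditioned shift): dorlerl → torlerl
  rule 4: no change — torlerl
  ⇒ Rigor torlerl
The regular Rigor reflex would be 'torlerl', but the attested form is 'torherl'. The correspondence is irregular, so they are not cognates (the Rigor form has a different source).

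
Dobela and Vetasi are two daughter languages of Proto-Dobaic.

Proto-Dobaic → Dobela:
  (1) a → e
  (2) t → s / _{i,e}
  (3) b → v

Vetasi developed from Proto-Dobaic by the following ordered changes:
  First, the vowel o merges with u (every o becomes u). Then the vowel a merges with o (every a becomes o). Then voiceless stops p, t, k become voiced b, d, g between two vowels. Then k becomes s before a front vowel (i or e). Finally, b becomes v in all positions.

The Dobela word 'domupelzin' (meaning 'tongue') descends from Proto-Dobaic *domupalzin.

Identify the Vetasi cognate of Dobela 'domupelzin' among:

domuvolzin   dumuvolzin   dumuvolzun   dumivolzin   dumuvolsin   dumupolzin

dumuvolzin

Vetasi: *domupalzin > dumupalzin > dumupolzin > dumubolzin > dumuvolzin  (by vowel merger, vowel merger, intervocalic voicing, unconditioned shift)
Only 'dumuvolzin' matches the regular Vetasi development of *domupalzin.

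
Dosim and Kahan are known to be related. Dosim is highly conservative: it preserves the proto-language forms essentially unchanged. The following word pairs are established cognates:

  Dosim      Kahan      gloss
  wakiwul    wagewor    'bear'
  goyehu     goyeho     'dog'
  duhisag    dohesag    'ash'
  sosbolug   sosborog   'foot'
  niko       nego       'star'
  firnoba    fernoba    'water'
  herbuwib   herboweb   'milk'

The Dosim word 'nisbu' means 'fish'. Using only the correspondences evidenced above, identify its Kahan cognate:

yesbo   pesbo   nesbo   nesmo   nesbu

nesbo

wakiwul ~ wagewor, duhisag ~ dohesag — Dosim i corresponds to Kahan e after a consonant, before a consonant other than r, m, n, p, b, f, v.
goyehu ~ goyeho — Dosim u corresponds to Kahan o word-finally.
Applying these to Dosim 'nisbu':
  nisbu → nesbu   (i→e after a consonant, before a consonant other than r, m, n, p, b, f, v)
  nesbu → nesbo   (u→o word-finally)
So the Kahan cognate is 'nesbo'.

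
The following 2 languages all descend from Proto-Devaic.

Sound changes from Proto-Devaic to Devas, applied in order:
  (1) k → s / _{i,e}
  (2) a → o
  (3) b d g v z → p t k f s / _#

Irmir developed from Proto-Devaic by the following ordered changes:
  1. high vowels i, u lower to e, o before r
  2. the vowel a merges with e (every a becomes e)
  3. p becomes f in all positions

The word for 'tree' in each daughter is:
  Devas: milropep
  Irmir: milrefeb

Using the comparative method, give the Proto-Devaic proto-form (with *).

*milrapeb

Position 6: Devas has p, Irmir has f. Taking the neighbouring segments as reconstructed: Devas p can only go back to *p; Irmir f could go back to *p or *f — the one source consistent with every daughter is *p.
Position 5: Devas has o, Irmir has e. Taking the neighbouring segments as reconstructed: Devas o could go back to *a or *o; Irmir e could go back to *a or *e — the one source consistent with every daughter is *a.
Position 8: Devas has p, Irmir has b. Irmir preserves b here (none of its changes turn any other segment into b), so the proto-segment is *b.
The remaining positions agree across the daughters. Check the candidate against every language:
Devas: *milrapeb
  milrapeb (rule 1 does not apply)
  milrapeb → milropeb   [vowel merger]
  milropeb → milropep   [final devoicing]
  giving Devas milropep.
Irmir: start from *milrapeb.
  rule 1: no change — milrapeb
  rule 2 (vowel merger): milrapeb → milrepeb
  rule 3 (unconditioned shift): milrepeb → milrefeb
  ⇒ Irmir milrefeb
*milrapeb is the unique common source.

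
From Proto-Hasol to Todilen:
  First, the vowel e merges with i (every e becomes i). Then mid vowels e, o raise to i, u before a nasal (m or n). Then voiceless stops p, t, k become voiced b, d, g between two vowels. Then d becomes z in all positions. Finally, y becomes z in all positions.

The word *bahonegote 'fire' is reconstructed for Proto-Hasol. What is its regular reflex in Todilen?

Todilen: start from *bahonegote.
  rule 1 (vowel merger): bahonegote → bahonigoti
  rule 2 (pre-nasal raising): bahonigoti → bahunigoti
  rule 3 (intervocalic voicing): bahunigoti → bahunigodi
  rule 4 (unconditioned shift): bahunigodi → bahunigozi
  rule 5: no change — bahunigozi
  ⇒ Todilen bahunigozi

bahunigozi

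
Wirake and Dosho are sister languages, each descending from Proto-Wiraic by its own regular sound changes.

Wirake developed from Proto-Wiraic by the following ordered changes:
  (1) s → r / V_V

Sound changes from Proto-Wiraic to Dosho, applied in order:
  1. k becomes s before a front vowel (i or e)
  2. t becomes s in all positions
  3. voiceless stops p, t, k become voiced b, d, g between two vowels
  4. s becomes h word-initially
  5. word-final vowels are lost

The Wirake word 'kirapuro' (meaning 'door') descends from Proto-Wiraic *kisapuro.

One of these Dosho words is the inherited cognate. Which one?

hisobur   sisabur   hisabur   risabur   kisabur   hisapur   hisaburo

Dosho: *kisapuro > sisapuro > sisaburo > hisaburo > hisabur  (by palatalisation, intervocalic voicing, debuccalisation, apocope)
Only 'hisabur' matches the regular Dosho development of *kisapuro.

hisabur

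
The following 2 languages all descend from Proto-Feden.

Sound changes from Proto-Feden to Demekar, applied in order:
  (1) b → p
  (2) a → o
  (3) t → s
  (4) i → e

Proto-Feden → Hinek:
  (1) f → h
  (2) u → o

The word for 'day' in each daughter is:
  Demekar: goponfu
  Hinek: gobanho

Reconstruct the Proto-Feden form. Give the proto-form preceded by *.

*gobanfu

Position 3: Demekar has p, Hinek has b. Hinek preserves b here (none of its changes turn any other segment into b), so the proto-segment is *b.
Position 7: Demekar has u, Hinek has o. Demekar preserves u here (none of its changes turn any other segment into u), so the proto-segment is *u.
Position 4: Demekar has o, Hinek has a. Hinek preserves a here (none of its changes turn any other segment into a), so the proto-segment is *a.
Continuing position by position gives *gobanfu; check it forward:
Demekar: start from *gobanfu.
  rule 1 (unconditioned shift): gobanfu → gopanfu
  rule 2 (vowel merger): gopanfu → goponfu
  rule 3: no change — goponfu
  rule 4: no change — goponfu
  ⇒ Demekar goponfu
Hinek: *gobanfu > gobanhu > gobanho  (by unconditioned shift, vowel merger)
Only *gobanfu yields all of Demekar goponfu, Hinek gobanho.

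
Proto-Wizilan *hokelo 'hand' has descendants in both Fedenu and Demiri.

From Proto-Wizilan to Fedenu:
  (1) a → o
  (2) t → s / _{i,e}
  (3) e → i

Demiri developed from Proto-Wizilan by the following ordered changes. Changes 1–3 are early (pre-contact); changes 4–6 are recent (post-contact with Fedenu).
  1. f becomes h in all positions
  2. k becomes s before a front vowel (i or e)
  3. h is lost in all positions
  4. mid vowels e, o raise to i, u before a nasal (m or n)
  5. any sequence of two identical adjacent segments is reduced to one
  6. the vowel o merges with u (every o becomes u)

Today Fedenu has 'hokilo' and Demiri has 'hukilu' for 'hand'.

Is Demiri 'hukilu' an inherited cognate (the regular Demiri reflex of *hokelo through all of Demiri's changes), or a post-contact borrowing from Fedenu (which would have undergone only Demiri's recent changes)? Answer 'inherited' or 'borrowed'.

borrowed

If inherited, *hokelo would pass through all of Demiri's changes:
Demiri: *hokelo > hoselo > oselo > uselu  (by palatalisation, h-loss, vowel merger)
If borrowed from Fedenu 'hokilo' after the early changes, it would undergo only the recent ones:
  rule 4 (pre-nasal raising): no change (hokilo)
  rule 5 (degemination): no change (hokilo)
  rule 6 (vowel merger): hokilo → hukilu
  ⇒ as a loan: hukilu
Demiri 'hukilu' matches the loan outcome 'hukilu', not the inherited 'uselu' — it skipped the early Demiri changes, so it was borrowed from Fedenu.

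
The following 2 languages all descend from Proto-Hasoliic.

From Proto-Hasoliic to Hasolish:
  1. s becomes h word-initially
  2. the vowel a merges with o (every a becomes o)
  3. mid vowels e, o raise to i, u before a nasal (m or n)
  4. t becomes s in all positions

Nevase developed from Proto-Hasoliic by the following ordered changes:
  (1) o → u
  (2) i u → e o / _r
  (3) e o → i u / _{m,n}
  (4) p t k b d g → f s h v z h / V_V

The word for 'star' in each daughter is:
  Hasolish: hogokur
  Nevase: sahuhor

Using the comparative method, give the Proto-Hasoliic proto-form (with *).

*sagokur

Position 5: Hasolish has k, Nevase has h. Hasolish preserves k here (none of its changes turn any other segment into k), so the proto-segment is *k.
Position 1: Hasolish has h, Nevase has s. Taking the neighbouring segments as reconstructed: Hasolish h could go back to *s or *h; Nevase s can only go back to *s — the one source consistent with every daughter is *s.
This points to *sagokur. Verify forward in each daughter:
Hasolish: *sagokur > hagokur > hogokur  (by debuccalisation, vowel merger)
Nevase: *sagokur > sagukur > sagukor > sahuhor  (by vowel merger, pre-rhotic lowering, intervocalic lenition)
No other proto-form is consistent with every reflex, so the reconstruction is *sagokur.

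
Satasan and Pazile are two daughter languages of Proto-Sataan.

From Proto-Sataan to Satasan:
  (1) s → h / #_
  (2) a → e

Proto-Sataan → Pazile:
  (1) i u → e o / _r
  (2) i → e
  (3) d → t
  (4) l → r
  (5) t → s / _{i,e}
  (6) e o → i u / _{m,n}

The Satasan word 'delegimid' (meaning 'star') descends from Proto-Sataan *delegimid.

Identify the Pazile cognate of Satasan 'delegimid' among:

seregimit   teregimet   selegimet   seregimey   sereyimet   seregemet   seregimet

Pazile: start from *delegimid.
  rule 1: no change — delegimid
  rule 2 (vowel merger): delegimid → delegemed
  rule 3 (unconditioned shift): delegemed → telegemet
  rule 4 (unconditioned shift): telegemet → teregemet
  rule 5 (palatalisation): teregemet → seregemet
  rule 6 (pre-nasal raising): seregemet → seregimet
  ⇒ Pazile seregimet
Only 'seregimet' matches the regular Pazile development of *delegimid.

seregimet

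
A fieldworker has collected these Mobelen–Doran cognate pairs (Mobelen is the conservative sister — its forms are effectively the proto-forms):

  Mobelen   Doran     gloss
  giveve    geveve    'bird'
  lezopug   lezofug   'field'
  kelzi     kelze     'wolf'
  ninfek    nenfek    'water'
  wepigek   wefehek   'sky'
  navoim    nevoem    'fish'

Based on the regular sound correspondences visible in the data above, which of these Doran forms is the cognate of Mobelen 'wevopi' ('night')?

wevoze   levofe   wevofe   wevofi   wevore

wevofe

wepigek ~ wefehek — Mobelen p corresponds to Doran f between vowels (before a front vowel).
kelzi ~ kelze — Mobelen i corresponds to Doran e word-finally.
Applying these to Mobelen 'wevopi':
  wevopi → wevofi   (p→f between vowels (before a front vowel))
  wevofi → wevofe   (i→e word-finally)
So the Doran cognate is 'wevofe'.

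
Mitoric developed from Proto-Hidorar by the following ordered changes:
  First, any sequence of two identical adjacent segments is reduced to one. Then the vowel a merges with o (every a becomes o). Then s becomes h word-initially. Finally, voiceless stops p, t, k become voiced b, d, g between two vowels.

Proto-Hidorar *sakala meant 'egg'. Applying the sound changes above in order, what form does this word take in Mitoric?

Mitoric: *sakala > sokolo > hokolo > hogolo  (by vowel merger, debuccalisation, intervocalic voicing)

hogolo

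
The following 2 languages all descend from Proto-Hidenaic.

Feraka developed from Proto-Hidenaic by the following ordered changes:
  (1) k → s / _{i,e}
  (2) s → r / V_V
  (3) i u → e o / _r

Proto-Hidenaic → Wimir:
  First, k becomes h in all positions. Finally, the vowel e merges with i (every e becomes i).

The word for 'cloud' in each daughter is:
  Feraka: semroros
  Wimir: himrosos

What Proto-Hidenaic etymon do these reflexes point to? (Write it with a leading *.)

*kemrosos

Position 6: Feraka has r, Wimir has s. Wimir preserves s here (none of its changes turn any other segment into s), so the proto-segment is *s.
Position 2: Feraka has e, Wimir has i. Taking the neighbouring segments as reconstructed: Feraka e can only go back to *e; Wimir i could go back to *e or *i — the one source consistent with every daughter is *e.
Position 1: Feraka has s, Wimir has h. Taking the neighbouring segments as reconstructed: Feraka s could go back to *k or *s; Wimir h could go back to *k or *h — the one source consistent with every daughter is *k.
Verify the candidate proto-form against each daughter:
Feraka: start from *kemrosos.
  rule 1 (palatalisation): kemrosos → semrosos
  rule 2 (rhotacism): semrosos → semroros
  rule 3: no change — semroros
  ⇒ Feraka semroros
Wimir: *kemrosos > hemrosos > himrosos  (by unconditioned shift, vowel merger)
*kemrosos is the unique common source.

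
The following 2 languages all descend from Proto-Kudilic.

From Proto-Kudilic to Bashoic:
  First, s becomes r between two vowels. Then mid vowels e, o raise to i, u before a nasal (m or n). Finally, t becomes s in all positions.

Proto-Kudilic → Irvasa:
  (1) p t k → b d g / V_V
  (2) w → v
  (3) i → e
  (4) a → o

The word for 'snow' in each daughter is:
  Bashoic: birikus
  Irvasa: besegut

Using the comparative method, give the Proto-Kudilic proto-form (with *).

Position 7: Bashoic has s, Irvasa has t. Irvasa preserves t here (none of its changes turn any other segment into t), so the proto-segment is *t.
Position 3: Bashoic has r, Irvasa has s. Irvasa preserves s here (none of its changes turn any other segment into s), so the proto-segment is *s.
Position 2: Bashoic has i, Irvasa has e. Taking the neighbouring segments as reconstructed: Bashoic i can only go back to *i; Irvasa e could go back to *e or *i — the one source consistent with every daughter is *i.
Verify the candidate proto-form against each daughter:
Bashoic: *bisikut > birikut > birikus  (by rhotacism, unconditioned shift)
Irvasa: start from *bisikut.
  rule 1 (intervocalic voicing): bisikut → bisigut
  rule 2: no change — bisigut
  rule 3 (vowel merger): bisigut → besegut
  rule 4: no change — besegut
  ⇒ Irvasa besegut
Only *bisikut yields all of Bashoic birikus, Irvasa besegut.

*bisikut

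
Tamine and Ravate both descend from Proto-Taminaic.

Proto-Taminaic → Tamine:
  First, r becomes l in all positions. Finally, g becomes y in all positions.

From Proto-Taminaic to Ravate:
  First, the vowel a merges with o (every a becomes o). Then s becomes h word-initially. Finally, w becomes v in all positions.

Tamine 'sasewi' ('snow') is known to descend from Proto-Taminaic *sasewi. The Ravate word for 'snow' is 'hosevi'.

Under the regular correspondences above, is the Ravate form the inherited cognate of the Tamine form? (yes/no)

Derive the expected Ravate reflex of *sasewi:
Ravate: *sasewi
  sasewi → sosewi   [vowel merger]
  sosewi → hosewi   [debuccalisation]
  hosewi → hosevi   [unconditioned shift]
  giving Ravate hosevi.
Ravate 'hosevi' matches the regular reflex exactly, so the pair is cognate.

yes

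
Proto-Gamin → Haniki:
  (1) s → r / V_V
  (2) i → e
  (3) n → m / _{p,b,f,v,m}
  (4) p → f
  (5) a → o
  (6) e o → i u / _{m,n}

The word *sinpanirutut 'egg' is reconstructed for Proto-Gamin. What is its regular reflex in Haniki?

Haniki: start from *sinpanirutut.
  rule 1: no change — sinpanirutut
  rule 2 (vowel merger): sinpanirutut → senpanerutut
  rule 3 (nasal place assimilation): senpanerutut → sempanerutut
  rule 4 (unconditioned shift): sempanerutut → semfanerutut
  rule 5 (vowel merger): semfanerutut → semfonerutut
  rule 6 (pre-nasal raising): semfonerutut → simfunerutut
  ⇒ Haniki simfunerutut

simfunerutut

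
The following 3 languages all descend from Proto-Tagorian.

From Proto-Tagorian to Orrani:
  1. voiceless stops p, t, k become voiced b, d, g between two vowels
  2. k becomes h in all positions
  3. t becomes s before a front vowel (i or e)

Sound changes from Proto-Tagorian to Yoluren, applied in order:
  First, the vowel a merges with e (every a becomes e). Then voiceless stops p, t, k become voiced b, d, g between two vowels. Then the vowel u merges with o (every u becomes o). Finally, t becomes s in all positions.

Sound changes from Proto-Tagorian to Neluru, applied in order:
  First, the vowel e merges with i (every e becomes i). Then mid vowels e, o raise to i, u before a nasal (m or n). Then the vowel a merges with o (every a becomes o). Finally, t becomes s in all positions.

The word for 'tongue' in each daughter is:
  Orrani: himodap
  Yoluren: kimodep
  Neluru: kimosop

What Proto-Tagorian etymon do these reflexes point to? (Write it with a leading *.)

Position 1: Orrani has h, Yoluren has k, Neluru has k. Yoluren preserves k here (none of its changes turn any other segment into k), so the proto-segment is *k.
Position 6: Orrani has a, Yoluren has e, Neluru has o. Orrani preserves a here (none of its changes turn any other segment into a), so the proto-segment is *a.
Verify the candidate proto-form against each daughter:
Orrani: start from *kimotap.
  rule 1 (intervocalic voicing): kimotap → kimodap
  rule 2 (unconditioned shift): kimodap → himodap
  rule 3: no change — himodap
  ⇒ Orrani himodap
Yoluren: start from *kimotap.
  rule 1 (vowel merger): kimotap → kimotep
  rule 2 (intervocalic voicing): kimotep → kimodep
  rule 3: no change — kimodep
  rule 4: no change — kimodep
  ⇒ Yoluren kimodep
Neluru: start from *kimotap.
  rule 1: no change — kimotap
  rule 2: no change — kimotap
  rule 3 (vowel merger): kimotap → kimotop
  rule 4 (unconditioned shift): kimotop → kimosop
  ⇒ Neluru kimosop
Only *kimotap yields all of Orrani himodap, Yoluren kimodep, Neluru kimosop.

*kimotap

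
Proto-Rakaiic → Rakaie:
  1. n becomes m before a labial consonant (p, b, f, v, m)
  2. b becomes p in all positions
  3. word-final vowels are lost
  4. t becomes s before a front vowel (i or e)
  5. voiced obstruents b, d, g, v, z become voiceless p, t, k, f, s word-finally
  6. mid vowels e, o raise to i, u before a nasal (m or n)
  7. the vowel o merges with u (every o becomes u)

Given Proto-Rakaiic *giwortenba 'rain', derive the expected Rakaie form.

giwursimp

Rakaie: *giwortenba > giwortemba > giwortempa > giwortemp > giworsemp > giworsimp > giwursimp  (by nasal place assimilation, unconditioned shift, apocope, palatalisation, pre-nasal raising, vowel merger)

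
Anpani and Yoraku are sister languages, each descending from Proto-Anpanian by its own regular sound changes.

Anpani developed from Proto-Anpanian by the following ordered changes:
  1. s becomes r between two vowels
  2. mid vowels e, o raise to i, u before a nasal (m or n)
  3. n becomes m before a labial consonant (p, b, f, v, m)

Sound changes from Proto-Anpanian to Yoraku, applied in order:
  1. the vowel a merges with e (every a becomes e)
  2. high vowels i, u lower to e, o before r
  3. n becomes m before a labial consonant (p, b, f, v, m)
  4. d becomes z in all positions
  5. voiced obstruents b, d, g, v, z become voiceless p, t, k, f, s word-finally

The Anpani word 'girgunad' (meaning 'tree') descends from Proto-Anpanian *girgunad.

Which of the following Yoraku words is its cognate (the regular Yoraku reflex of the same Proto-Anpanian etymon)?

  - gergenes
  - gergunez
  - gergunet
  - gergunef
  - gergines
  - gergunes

Yoraku: start from *girgunad.
  rule 1 (vowel merger): girgunad → girguned
  rule 2 (pre-rhotic lowering): girguned → gerguned
  rule 3: no change — gerguned
  rule 4 (unconditioned shift): gerguned → gergunez
  rule 5 (final devoicing): gergunez → gergunes
  ⇒ Yoraku gergunes
Among the options, 'gergunes' alone shows every Yoraku change applied in order.

gergunes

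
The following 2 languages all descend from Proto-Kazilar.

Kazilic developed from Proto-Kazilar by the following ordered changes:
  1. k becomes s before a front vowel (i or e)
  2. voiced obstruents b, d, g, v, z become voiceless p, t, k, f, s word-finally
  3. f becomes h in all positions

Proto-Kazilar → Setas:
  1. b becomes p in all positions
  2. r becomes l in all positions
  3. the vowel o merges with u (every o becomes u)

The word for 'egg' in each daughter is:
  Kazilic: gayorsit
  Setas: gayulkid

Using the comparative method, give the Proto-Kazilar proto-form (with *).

Position 6: Kazilic has s, Setas has k. Setas preserves k here (none of its changes turn any other segment into k), so the proto-segment is *k.
Position 4: Kazilic has o, Setas has u. Kazilic preserves o here (none of its changes turn any other segment into o), so the proto-segment is *o.
Position 8: Kazilic has t, Setas has d. Setas preserves d here (none of its changes turn any other segment into d), so the proto-segment is *d.
Verify the candidate proto-form against each daughter:
Kazilic: start from *gayorkid.
  rule 1 (palatalisation): gayorkid → gayorsid
  rule 2 (final devoicing): gayorsid → gayorsit
  rule 3: no change — gayorsit
  ⇒ Kazilic gayorsit
Setas: *gayorkid > gayolkid > gayulkid  (by unconditioned shift, vowel merger)
No other proto-form is consistent with every reflex, so the reconstruction is *gayorkid.

*gayorkid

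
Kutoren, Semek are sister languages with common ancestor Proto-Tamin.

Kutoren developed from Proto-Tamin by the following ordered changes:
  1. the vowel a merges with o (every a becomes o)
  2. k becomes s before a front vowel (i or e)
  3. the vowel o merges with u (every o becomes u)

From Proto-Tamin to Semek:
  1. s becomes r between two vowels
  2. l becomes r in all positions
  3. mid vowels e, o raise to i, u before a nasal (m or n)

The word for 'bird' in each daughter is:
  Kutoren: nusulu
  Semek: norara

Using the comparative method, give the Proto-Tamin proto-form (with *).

*nosala

Position 5: Kutoren has l, Semek has r. Kutoren preserves l here (none of its changes turn any other segment into l), so the proto-segment is *l.
Position 3: Kutoren has s, Semek has r. Taking the neighbouring segments as reconstructed: Kutoren s can only go back to *s; Semek r could go back to *s or *l or *r — the one source consistent with every daughter is *s.
Continuing position by position gives *nosala; check it forward:
Kutoren: start from *nosala.
  rule 1 (vowel merger): nosala → nosolo
  rule 2: no change — nosolo
  rule 3 (vowel merger): nosolo → nusulu
  ⇒ Kutoren nusulu
Semek: *nosala
  nosala → norala   [rhotacism]
  norala → norara   [unconditioned shift]
  norara (rule 3 does not apply)
  giving Semek norara.
Only *nosala yields all of Kutoren nusulu, Semek norara.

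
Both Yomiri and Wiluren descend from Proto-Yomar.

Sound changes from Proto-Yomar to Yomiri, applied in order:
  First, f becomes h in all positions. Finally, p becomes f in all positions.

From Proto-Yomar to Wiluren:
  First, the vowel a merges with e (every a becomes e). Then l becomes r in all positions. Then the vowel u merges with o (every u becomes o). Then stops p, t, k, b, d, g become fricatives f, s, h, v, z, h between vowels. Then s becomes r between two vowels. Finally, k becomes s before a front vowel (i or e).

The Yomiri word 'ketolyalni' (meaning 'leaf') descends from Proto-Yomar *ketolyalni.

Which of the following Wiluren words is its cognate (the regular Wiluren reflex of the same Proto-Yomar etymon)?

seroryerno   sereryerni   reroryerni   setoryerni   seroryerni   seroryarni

seroryerni

Wiluren: *ketolyalni
  ketolyalni → ketolyelni   [vowel merger]
  ketolyelni → ketoryerni   [unconditioned shift]
  ketoryerni (rule 3 does not apply)
  ketoryerni → kesoryerni   [intervocalic lenition]
  kesoryerni → keroryerni   [rhotacism]
  keroryerni → seroryerni   [palatalisation]
  giving Wiluren seroryerni.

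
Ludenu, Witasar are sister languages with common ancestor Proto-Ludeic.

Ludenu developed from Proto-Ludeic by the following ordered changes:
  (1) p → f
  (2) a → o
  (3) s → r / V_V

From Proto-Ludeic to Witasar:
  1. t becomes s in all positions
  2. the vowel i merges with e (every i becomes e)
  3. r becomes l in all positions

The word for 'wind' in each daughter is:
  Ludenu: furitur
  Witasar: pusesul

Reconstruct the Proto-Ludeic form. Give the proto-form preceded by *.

Position 1: Ludenu has f, Witasar has p. Witasar preserves p here (none of its changes turn any other segment into p), so the proto-segment is *p.
Position 3: Ludenu has r, Witasar has s. Taking the neighbouring segments as reconstructed: Ludenu r could go back to *s or *r; Witasar s could go back to *t or *s — the one source consistent with every daughter is *s.
Verify the candidate proto-form against each daughter:
Ludenu: *pusitur
  pusitur → fusitur   [unconditioned shift]
  fusitur (rule 2 does not apply)
  fusitur → furitur   [rhotacism]
  giving Ludenu furitur.
Witasar: *pusitur > pusisur > pusesur > pusesul  (by unconditioned shift, vowel merger, unconditioned shift)
No other proto-form is consistent with every reflex, so the reconstruction is *pusitur.

*pusitur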